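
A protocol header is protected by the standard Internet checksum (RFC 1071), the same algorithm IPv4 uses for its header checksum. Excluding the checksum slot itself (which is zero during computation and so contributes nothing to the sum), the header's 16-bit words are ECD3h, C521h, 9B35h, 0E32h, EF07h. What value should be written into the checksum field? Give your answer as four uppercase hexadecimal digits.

One's-complement addition (fold any carry out of bit 15 back into bit 0):
  0xECD3 + 0xC521 = 0x1B1F4 → wrap carry → 0xB1F5
  0xB1F5 + 0x9B35 = 0x14D2A → wrap carry → 0x4D2B
  0x4D2B + 0x0E32 = 0x05B5D
  0x5B5D + 0xEF07 = 0x14A64 → wrap carry → 0x4A65
One's-complement sum = 0x4A65.
Checksum = ~0x4A65 & 0xFFFF = 0xB59A.

B59A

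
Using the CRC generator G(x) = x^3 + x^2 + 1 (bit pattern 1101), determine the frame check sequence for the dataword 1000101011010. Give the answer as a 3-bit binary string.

001

Append 3 zeros: 1000101011010000. Divide by 1101 (XOR where the leading bit is 1):
  pos 0: 1000 XOR 1101 = 0101
  pos 1: 1011 XOR 1101 = 0110
  pos 2: 1100 XOR 1101 = 0001
  pos 5: 1101 XOR 1101 = 0000
  pos 9: 1010 XOR 1101 = 0111
  pos 10: 1110 XOR 1101 = 0011
  pos 12: 1100 XOR 1101 = 0001
Remainder (last 3 bits) = 001. This is the CRC / FCS.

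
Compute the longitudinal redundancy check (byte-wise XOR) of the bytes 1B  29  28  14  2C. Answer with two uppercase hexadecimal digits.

XOR the bytes together:
  start with 0x1B
  0x1B ⊕ 0x29 = 0x32
  0x32 ⊕ 0x28 = 0x1A
  0x1A ⊕ 0x14 = 0x0E
  0x0E ⊕ 0x2C = 0x22

22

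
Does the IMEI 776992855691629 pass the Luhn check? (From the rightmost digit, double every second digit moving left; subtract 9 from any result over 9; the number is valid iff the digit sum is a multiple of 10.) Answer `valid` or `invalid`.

From the right, keep odd positions and double even positions (subtract 9 from any doubled value over 9):
  doubled (positions 2,4,...): 4 2 3 1 4 9 5 → sum 28
  kept (positions 1,3,...): 9 6 9 5 8 9 6 7 → sum 59
Total = 87.
87 mod 10 = 7, so the number is invalid.

invalid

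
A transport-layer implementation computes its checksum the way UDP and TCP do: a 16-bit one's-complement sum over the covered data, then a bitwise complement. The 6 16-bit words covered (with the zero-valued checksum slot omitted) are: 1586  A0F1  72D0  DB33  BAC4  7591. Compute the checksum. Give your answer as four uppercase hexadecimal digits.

CB2D

One's-complement addition (fold any carry out of bit 15 back into bit 0):
  0x1586 + 0xA0F1 = 0x0B677
  0xB677 + 0x72D0 = 0x12947 → wrap carry → 0x2948
  0x2948 + 0xDB33 = 0x1047B → wrap carry → 0x047C
  0x047C + 0xBAC4 = 0x0BF40
  0xBF40 + 0x7591 = 0x134D1 → wrap carry → 0x34D2
One's-complement sum = 0x34D2.
Checksum = ~0x34D2 & 0xFFFF = 0xCB2D.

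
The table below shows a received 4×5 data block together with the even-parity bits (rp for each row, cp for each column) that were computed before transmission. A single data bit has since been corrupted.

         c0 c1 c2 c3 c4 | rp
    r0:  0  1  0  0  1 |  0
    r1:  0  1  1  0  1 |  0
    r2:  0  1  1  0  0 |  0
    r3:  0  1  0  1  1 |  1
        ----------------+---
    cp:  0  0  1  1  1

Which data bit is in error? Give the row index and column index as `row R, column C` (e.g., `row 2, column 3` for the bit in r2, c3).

row 1, column 2

Recompute each row's even parity and compare to rp:
  r0: data parity 0, sent rp 0 → ok
  r1: data parity 1, sent rp 0 → mismatch
  r2: data parity 0, sent rp 0 → ok
  r3: data parity 1, sent rp 1 → ok
Recompute each column's even parity and compare to cp:
  c0: data parity 0, sent cp 0 → ok
  c1: data parity 0, sent cp 0 → ok
  c2: data parity 0, sent cp 1 → mismatch
  c3: data parity 1, sent cp 1 → ok
  c4: data parity 1, sent cp 1 → ok
Exactly one row (r1) and one column (c2) fail → the flipped bit is at their intersection.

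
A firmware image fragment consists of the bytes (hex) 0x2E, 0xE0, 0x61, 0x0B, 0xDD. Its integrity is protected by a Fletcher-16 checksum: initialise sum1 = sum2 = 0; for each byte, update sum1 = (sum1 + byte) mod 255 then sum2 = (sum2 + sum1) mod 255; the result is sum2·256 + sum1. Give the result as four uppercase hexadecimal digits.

Running sums (mod 255):
  after byte 0 (0x2E): sum1=46, sum2=46
  after byte 1 (0xE0): sum1=15, sum2=61
  after byte 2 (0x61): sum1=112, sum2=173
  after byte 3 (0x0B): sum1=123, sum2=41
  after byte 4 (0xDD): sum1=89, sum2=130
Checksum = sum2·256 + sum1 = 130·256 + 89 = 33369 = 0x8259.

8259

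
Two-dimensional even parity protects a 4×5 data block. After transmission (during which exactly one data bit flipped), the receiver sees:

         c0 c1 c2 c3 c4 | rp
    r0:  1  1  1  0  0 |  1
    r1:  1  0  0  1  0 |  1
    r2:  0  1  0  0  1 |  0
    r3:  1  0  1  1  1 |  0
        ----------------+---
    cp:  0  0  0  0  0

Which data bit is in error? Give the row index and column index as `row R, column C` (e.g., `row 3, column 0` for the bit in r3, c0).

row 1, column 0

Recompute each row's even parity and compare to rp:
  r0: data parity 1, sent rp 1 → ok
  r1: data parity 0, sent rp 1 → mismatch
  r2: data parity 0, sent rp 0 → ok
  r3: data parity 0, sent rp 0 → ok
Recompute each column's even parity and compare to cp:
  c0: data parity 1, sent cp 0 → mismatch
  c1: data parity 0, sent cp 0 → ok
  c2: data parity 0, sent cp 0 → ok
  c3: data parity 0, sent cp 0 → ok
  c4: data parity 0, sent cp 0 → ok
Exactly one row (r1) and one column (c0) fail → the flipped bit is at their intersection.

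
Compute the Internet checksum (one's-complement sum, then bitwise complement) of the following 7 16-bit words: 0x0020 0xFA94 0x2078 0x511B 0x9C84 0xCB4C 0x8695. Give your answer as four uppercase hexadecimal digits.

One's-complement addition (fold any carry out of bit 15 back into bit 0):
  0x0020 + 0xFA94 = 0x0FAB4
  0xFAB4 + 0x2078 = 0x11B2C → wrap carry → 0x1B2D
  0x1B2D + 0x511B = 0x06C48
  0x6C48 + 0x9C84 = 0x108CC → wrap carry → 0x08CD
  0x08CD + 0xCB4C = 0x0D419
  0xD419 + 0x8695 = 0x15AAE → wrap carry → 0x5AAF
One's-complement sum = 0x5AAF.
Checksum = ~0x5AAF & 0xFFFF = 0xA550.

A550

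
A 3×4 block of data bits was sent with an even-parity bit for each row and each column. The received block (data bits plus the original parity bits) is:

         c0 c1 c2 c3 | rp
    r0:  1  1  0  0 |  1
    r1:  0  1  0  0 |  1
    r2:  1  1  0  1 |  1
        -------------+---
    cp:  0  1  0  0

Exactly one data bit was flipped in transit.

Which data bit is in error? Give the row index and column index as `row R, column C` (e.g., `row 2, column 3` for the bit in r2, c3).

row 0, column 3

Recompute each row's even parity and compare to rp:
  r0: data parity 0, sent rp 1 → mismatch
  r1: data parity 1, sent rp 1 → ok
  r2: data parity 1, sent rp 1 → ok
Recompute each column's even parity and compare to cp:
  c0: data parity 0, sent cp 0 → ok
  c1: data parity 1, sent cp 1 → ok
  c2: data parity 0, sent cp 0 → ok
  c3: data parity 1, sent cp 0 → mismatch
Exactly one row (r0) and one column (c3) fail → the flipped bit is at their intersection.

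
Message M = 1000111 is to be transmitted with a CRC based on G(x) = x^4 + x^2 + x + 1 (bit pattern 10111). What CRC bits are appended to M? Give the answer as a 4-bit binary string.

Append 4 zeros: 10001110000. Divide by 10111 (XOR where the leading bit is 1):
  pos 0: 10001 XOR 10111 = 00110
  pos 2: 11011 XOR 10111 = 01100
  pos 3: 11000 XOR 10111 = 01111
  pos 4: 11110 XOR 10111 = 01001
  pos 5: 10010 XOR 10111 = 00101
Remainder (last 4 bits) = 1010. This is the CRC / FCS.

1010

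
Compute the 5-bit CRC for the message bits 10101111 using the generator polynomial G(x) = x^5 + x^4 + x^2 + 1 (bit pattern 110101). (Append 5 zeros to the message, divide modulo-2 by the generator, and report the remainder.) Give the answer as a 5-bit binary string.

01100

Append 5 zeros: 1010111100000. Divide by 110101 (XOR where the leading bit is 1):
  pos 0: 101011 XOR 110101 = 011110
  pos 1: 111101 XOR 110101 = 001000
  pos 3: 100010 XOR 110101 = 010111
  pos 4: 101110 XOR 110101 = 011011
  pos 5: 110110 XOR 110101 = 000011
Remainder (last 5 bits) = 01100. This is the CRC / FCS.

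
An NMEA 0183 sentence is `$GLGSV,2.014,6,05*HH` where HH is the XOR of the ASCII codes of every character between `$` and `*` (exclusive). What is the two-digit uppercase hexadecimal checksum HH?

7F

XOR the ASCII codes of the payload characters:
  'G' = 0x47 → acc = 0x47
  'L' = 0x4C → acc = 0x0B
  'G' = 0x47 → acc = 0x4C
  'S' = 0x53 → acc = 0x1F
  'V' = 0x56 → acc = 0x49
  ',' = 0x2C → acc = 0x65
  '2' = 0x32 → acc = 0x57
  '.' = 0x2E → acc = 0x79
  '0' = 0x30 → acc = 0x49
  '1' = 0x31 → acc = 0x78
  '4' = 0x34 → acc = 0x4C
  ',' = 0x2C → acc = 0x60
  '6' = 0x36 → acc = 0x56
  ',' = 0x2C → acc = 0x7A
  '0' = 0x30 → acc = 0x4A
  '5' = 0x35 → acc = 0x7F
Checksum = 0x7F.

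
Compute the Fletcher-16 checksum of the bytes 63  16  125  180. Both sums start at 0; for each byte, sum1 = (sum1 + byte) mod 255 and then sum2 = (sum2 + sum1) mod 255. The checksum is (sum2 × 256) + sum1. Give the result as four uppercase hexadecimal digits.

DC81

Running sums (mod 255):
  after byte 0 (63): sum1=63, sum2=63
  after byte 1 (16): sum1=79, sum2=142
  after byte 2 (125): sum1=204, sum2=91
  after byte 3 (180): sum1=129, sum2=220
Checksum = sum2·256 + sum1 = 220·256 + 129 = 56449 = 0xDC81.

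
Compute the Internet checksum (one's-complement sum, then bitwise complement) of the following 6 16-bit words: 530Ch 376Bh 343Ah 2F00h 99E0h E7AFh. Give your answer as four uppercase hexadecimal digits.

One's-complement addition (fold any carry out of bit 15 back into bit 0):
  0x530C + 0x376B = 0x08A77
  0x8A77 + 0x343A = 0x0BEB1
  0xBEB1 + 0x2F00 = 0x0EDB1
  0xEDB1 + 0x99E0 = 0x18791 → wrap carry → 0x8792
  0x8792 + 0xE7AF = 0x16F41 → wrap carry → 0x6F42
One's-complement sum = 0x6F42.
Checksum = ~0x6F42 & 0xFFFF = 0x90BD.

90BD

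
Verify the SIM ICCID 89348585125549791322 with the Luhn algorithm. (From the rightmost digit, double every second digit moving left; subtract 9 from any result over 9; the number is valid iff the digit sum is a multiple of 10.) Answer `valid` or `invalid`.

invalid

From the right, keep odd positions and double even positions (subtract 9 from any doubled value over 9):
  doubled (positions 2,4,...): 4 2 5 8 1 2 7 7 6 7 → sum 49
  kept (positions 1,3,...): 2 3 9 9 5 2 5 5 4 9 → sum 53
Total = 102.
102 mod 10 = 2, so the number is invalid.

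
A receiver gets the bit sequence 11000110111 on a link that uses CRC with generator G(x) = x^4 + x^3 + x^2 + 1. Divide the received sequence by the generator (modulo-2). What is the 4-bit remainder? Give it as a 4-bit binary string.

Modulo-2 division of 11000110111 by 11101:
  pos 0: 11000 XOR 11101 = 00101
  pos 2: 10111 XOR 11101 = 01010
  pos 3: 10100 XOR 11101 = 01001
  pos 4: 10011 XOR 11101 = 01110
  pos 5: 11101 XOR 11101 = 00000
Remainder = 0001 (nonzero — an error is detected).

0001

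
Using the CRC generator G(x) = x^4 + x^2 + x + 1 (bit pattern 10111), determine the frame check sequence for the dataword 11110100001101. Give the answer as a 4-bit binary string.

1100

Append 4 zeros: 111101000011010000. Divide by 10111 (XOR where the leading bit is 1):
  pos 0: 11110 XOR 10111 = 01001
  pos 1: 10011 XOR 10111 = 00100
  pos 3: 10000 XOR 10111 = 00111
  pos 5: 11100 XOR 10111 = 01011
  pos 6: 10111 XOR 10111 = 00000
  pos 11: 10100 XOR 10111 = 00011
Remainder (last 4 bits) = 1100. This is the CRC / FCS.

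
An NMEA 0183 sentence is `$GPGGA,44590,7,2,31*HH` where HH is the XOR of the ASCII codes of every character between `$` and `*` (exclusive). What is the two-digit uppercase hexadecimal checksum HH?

XOR the ASCII codes of the payload characters:
  'G' = 0x47 → acc = 0x47
  'P' = 0x50 → acc = 0x17
  'G' = 0x47 → acc = 0x50
  'G' = 0x47 → acc = 0x17
  'A' = 0x41 → acc = 0x56
  ',' = 0x2C → acc = 0x7A
  '4' = 0x34 → acc = 0x4E
  '4' = 0x34 → acc = 0x7A
  '5' = 0x35 → acc = 0x4F
  '9' = 0x39 → acc = 0x76
  '0' = 0x30 → acc = 0x46
  ',' = 0x2C → acc = 0x6A
  '7' = 0x37 → acc = 0x5D
  ',' = 0x2C → acc = 0x71
  '2' = 0x32 → acc = 0x43
  ',' = 0x2C → acc = 0x6F
  '3' = 0x33 → acc = 0x5C
  '1' = 0x31 → acc = 0x6D
Checksum = 0x6D.

6D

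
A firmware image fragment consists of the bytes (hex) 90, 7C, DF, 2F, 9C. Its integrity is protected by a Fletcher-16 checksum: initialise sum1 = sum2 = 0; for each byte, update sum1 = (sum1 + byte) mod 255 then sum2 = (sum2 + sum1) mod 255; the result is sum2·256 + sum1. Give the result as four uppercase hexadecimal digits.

5FB8

Running sums (mod 255):
  after byte 0 (90): sum1=144, sum2=144
  after byte 1 (7C): sum1=13, sum2=157
  after byte 2 (DF): sum1=236, sum2=138
  after byte 3 (2F): sum1=28, sum2=166
  after byte 4 (9C): sum1=184, sum2=95
Checksum = sum2·256 + sum1 = 95·256 + 184 = 24504 = 0x5FB8.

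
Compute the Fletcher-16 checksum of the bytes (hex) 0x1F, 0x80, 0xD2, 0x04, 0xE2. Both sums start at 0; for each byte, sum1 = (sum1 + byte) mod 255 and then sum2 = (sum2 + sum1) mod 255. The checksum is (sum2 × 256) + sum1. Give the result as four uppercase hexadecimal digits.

0159

Running sums (mod 255):
  after byte 0 (0x1F): sum1=31, sum2=31
  after byte 1 (0x80): sum1=159, sum2=190
  after byte 2 (0xD2): sum1=114, sum2=49
  after byte 3 (0x04): sum1=118, sum2=167
  after byte 4 (0xE2): sum1=89, sum2=1
Checksum = sum2·256 + sum1 = 1·256 + 89 = 345 = 0x0159.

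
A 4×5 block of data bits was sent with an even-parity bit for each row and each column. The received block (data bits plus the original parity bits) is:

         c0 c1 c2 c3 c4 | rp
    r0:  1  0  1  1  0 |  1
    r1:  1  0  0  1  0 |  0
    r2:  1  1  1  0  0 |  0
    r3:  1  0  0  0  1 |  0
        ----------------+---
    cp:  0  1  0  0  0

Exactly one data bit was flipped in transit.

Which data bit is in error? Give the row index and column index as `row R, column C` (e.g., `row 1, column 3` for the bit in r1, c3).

Recompute each row's even parity and compare to rp:
  r0: data parity 1, sent rp 1 → ok
  r1: data parity 0, sent rp 0 → ok
  r2: data parity 1, sent rp 0 → mismatch
  r3: data parity 0, sent rp 0 → ok
Recompute each column's even parity and compare to cp:
  c0: data parity 0, sent cp 0 → ok
  c1: data parity 1, sent cp 1 → ok
  c2: data parity 0, sent cp 0 → ok
  c3: data parity 0, sent cp 0 → ok
  c4: data parity 1, sent cp 0 → mismatch
Exactly one row (r2) and one column (c4) fail → the flipped bit is at their intersection.

row 2, column 4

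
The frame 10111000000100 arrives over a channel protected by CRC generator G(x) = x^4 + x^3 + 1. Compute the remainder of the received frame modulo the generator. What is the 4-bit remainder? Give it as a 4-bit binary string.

Modulo-2 division of 10111000000100 by 11001:
  pos 0: 10111 XOR 11001 = 01110
  pos 1: 11100 XOR 11001 = 00101
  pos 3: 10100 XOR 11001 = 01101
  pos 4: 11010 XOR 11001 = 00011
  pos 7: 11001 XOR 11001 = 00000
Remainder = 0000 (zero — the frame passes the CRC check).

0000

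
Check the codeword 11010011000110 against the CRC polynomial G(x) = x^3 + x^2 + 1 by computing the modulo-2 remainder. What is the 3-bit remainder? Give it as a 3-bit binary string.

Modulo-2 division of 11010011000110 by 1101:
  pos 0: 1101 XOR 1101 = 0000
  pos 6: 1100 XOR 1101 = 0001
  pos 9: 1011 XOR 1101 = 0110
  pos 10: 1100 XOR 1101 = 0001
Remainder = 001 (nonzero — an error is detected).

001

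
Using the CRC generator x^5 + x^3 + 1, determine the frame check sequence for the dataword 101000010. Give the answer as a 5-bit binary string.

Append 5 zeros: 10100001000000. Divide by 101001 (XOR where the leading bit is 1):
  pos 0: 101000 XOR 101001 = 000001
  pos 5: 101000 XOR 101001 = 000001
Remainder (last 5 bits) = 01000. This is the CRC / FCS.

01000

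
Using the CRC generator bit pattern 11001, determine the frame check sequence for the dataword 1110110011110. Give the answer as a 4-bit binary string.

1100

Append 4 zeros: 11101100111100000. Divide by 11001 (XOR where the leading bit is 1):
  pos 0: 11101 XOR 11001 = 00100
  pos 2: 10010 XOR 11001 = 01011
  pos 3: 10110 XOR 11001 = 01111
  pos 4: 11111 XOR 11001 = 00110
  pos 6: 11011 XOR 11001 = 00010
  pos 9: 10100 XOR 11001 = 01101
  pos 10: 11010 XOR 11001 = 00011
Remainder (last 4 bits) = 1100. This is the CRC / FCS.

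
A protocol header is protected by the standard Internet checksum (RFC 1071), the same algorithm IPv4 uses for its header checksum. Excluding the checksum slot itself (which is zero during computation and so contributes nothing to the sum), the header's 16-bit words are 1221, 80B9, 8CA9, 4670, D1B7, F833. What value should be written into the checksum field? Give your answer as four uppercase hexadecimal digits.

One's-complement addition (fold any carry out of bit 15 back into bit 0):
  0x1221 + 0x80B9 = 0x092DA
  0x92DA + 0x8CA9 = 0x11F83 → wrap carry → 0x1F84
  0x1F84 + 0x4670 = 0x065F4
  0x65F4 + 0xD1B7 = 0x137AB → wrap carry → 0x37AC
  0x37AC + 0xF833 = 0x12FDF → wrap carry → 0x2FE0
One's-complement sum = 0x2FE0.
Checksum = ~0x2FE0 & 0xFFFF = 0xD01F.

D01F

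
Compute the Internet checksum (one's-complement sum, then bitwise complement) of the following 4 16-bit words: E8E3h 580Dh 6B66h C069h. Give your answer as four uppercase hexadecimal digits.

One's-complement addition (fold any carry out of bit 15 back into bit 0):
  0xE8E3 + 0x580D = 0x140F0 → wrap carry → 0x40F1
  0x40F1 + 0x6B66 = 0x0AC57
  0xAC57 + 0xC069 = 0x16CC0 → wrap carry → 0x6CC1
One's-complement sum = 0x6CC1.
Checksum = ~0x6CC1 & 0xFFFF = 0x933E.

933E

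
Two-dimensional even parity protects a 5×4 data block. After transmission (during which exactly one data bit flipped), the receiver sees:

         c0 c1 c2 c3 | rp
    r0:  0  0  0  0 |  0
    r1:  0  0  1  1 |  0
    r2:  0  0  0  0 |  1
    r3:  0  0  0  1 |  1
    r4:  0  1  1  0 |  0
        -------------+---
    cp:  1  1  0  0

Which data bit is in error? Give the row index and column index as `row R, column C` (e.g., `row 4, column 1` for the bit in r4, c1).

row 2, column 0

Recompute each row's even parity and compare to rp:
  r0: data parity 0, sent rp 0 → ok
  r1: data parity 0, sent rp 0 → ok
  r2: data parity 0, sent rp 1 → mismatch
  r3: data parity 1, sent rp 1 → ok
  r4: data parity 0, sent rp 0 → ok
Recompute each column's even parity and compare to cp:
  c0: data parity 0, sent cp 1 → mismatch
  c1: data parity 1, sent cp 1 → ok
  c2: data parity 0, sent cp 0 → ok
  c3: data parity 0, sent cp 0 → ok
Exactly one row (r2) and one column (c0) fail → the flipped bit is at their intersection.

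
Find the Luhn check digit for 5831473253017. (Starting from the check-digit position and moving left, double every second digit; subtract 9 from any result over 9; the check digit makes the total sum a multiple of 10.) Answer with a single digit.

1

Partial digits right→left: 7 1 0 3 5 2 3 7 4 1 3 8 5
Double every second digit counting from the check-digit position (so the 1st, 3rd, 5th, ... of the partial from the right).
  doubled (with −9 where >9): 5 0 1 6 8 6 1 → sum 27
  kept as-is: 1 3 2 7 1 8 → sum 22
Total = 27 + 22 = 49.
Check digit = (10 − (49 mod 10)) mod 10 = 1.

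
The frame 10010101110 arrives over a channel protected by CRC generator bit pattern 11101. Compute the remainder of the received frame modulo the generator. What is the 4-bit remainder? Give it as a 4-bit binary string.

0000

Modulo-2 division of 10010101110 by 11101:
  pos 0: 10010 XOR 11101 = 01111
  pos 1: 11111 XOR 11101 = 00010
  pos 4: 10011 XOR 11101 = 01110
  pos 5: 11101 XOR 11101 = 00000
Remainder = 0000 (zero — the frame passes the CRC check).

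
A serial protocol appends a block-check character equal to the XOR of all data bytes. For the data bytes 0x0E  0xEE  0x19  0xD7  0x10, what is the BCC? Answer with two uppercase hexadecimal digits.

3E

XOR the bytes together:
  start with 0x0E
  0x0E ⊕ 0xEE = 0xE0
  0xE0 ⊕ 0x19 = 0xF9
  0xF9 ⊕ 0xD7 = 0x2E
  0x2E ⊕ 0x10 = 0x3E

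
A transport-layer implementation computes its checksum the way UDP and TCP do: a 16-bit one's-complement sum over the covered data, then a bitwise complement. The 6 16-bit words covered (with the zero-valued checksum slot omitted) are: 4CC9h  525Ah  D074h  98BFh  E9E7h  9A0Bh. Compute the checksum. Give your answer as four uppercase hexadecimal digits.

One's-complement addition (fold any carry out of bit 15 back into bit 0):
  0x4CC9 + 0x525A = 0x09F23
  0x9F23 + 0xD074 = 0x16F97 → wrap carry → 0x6F98
  0x6F98 + 0x98BF = 0x10857 → wrap carry → 0x0858
  0x0858 + 0xE9E7 = 0x0F23F
  0xF23F + 0x9A0B = 0x18C4A → wrap carry → 0x8C4B
One's-complement sum = 0x8C4B.
Checksum = ~0x8C4B & 0xFFFF = 0x73B4.

73B4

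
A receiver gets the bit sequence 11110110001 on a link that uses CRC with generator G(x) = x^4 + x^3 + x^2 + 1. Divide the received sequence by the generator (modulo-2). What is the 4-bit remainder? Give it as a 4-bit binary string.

Modulo-2 division of 11110110001 by 11101:
  pos 0: 11110 XOR 11101 = 00011
  pos 3: 11110 XOR 11101 = 00011
  pos 6: 11001 XOR 11101 = 00100
Remainder = 0100 (nonzero — an error is detected).

0100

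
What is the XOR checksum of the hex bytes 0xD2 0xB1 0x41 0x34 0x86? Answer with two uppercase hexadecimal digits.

90

XOR the bytes together:
  start with 0xD2
  0xD2 ⊕ 0xB1 = 0x63
  0x63 ⊕ 0x41 = 0x22
  0x22 ⊕ 0x34 = 0x16
  0x16 ⊕ 0x86 = 0x90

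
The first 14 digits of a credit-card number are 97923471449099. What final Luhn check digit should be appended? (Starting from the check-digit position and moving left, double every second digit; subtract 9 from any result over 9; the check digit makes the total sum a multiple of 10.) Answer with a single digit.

Partial digits right→left: 9 9 0 9 4 4 1 7 4 3 2 9 7 9
Double every second digit counting from the check-digit position (so the 1st, 3rd, 5th, ... of the partial from the right).
  doubled (with −9 where >9): 9 0 8 2 8 4 5 → sum 36
  kept as-is: 9 9 4 7 3 9 9 → sum 50
Total = 36 + 50 = 86.
Check digit = (10 − (86 mod 10)) mod 10 = 4.

4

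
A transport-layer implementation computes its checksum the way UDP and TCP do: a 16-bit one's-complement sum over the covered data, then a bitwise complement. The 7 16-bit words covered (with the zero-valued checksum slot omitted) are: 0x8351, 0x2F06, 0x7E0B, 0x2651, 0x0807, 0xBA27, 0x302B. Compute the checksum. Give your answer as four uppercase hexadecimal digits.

One's-complement addition (fold any carry out of bit 15 back into bit 0):
  0x8351 + 0x2F06 = 0x0B257
  0xB257 + 0x7E0B = 0x13062 → wrap carry → 0x3063
  0x3063 + 0x2651 = 0x056B4
  0x56B4 + 0x0807 = 0x05EBB
  0x5EBB + 0xBA27 = 0x118E2 → wrap carry → 0x18E3
  0x18E3 + 0x302B = 0x0490E
One's-complement sum = 0x490E.
Checksum = ~0x490E & 0xFFFF = 0xB6F1.

B6F1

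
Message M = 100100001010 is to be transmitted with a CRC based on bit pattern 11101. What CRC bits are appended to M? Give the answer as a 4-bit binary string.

Append 4 zeros: 1001000010100000. Divide by 11101 (XOR where the leading bit is 1):
  pos 0: 10010 XOR 11101 = 01111
  pos 1: 11110 XOR 11101 = 00011
  pos 4: 11001 XOR 11101 = 00100
  pos 6: 10001 XOR 11101 = 01100
  pos 7: 11000 XOR 11101 = 00101
  pos 9: 10100 XOR 11101 = 01001
  pos 10: 10010 XOR 11101 = 01111
  pos 11: 11110 XOR 11101 = 00011
Remainder (last 4 bits) = 0011. This is the CRC / FCS.

0011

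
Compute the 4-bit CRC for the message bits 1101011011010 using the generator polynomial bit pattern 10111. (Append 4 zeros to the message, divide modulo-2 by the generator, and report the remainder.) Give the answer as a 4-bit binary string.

1111

Append 4 zeros: 11010110110100000. Divide by 10111 (XOR where the leading bit is 1):
  pos 0: 11010 XOR 10111 = 01101
  pos 1: 11011 XOR 10111 = 01100
  pos 2: 11001 XOR 10111 = 01110
  pos 3: 11100 XOR 10111 = 01011
  pos 4: 10111 XOR 10111 = 00000
  pos 9: 10100 XOR 10111 = 00011
  pos 12: 11000 XOR 10111 = 01111
Remainder (last 4 bits) = 1111. This is the CRC / FCS.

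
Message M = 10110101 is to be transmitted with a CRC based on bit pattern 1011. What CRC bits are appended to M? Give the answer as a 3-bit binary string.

Append 3 zeros: 10110101000. Divide by 1011 (XOR where the leading bit is 1):
  pos 0: 1011 XOR 1011 = 0000
  pos 5: 1010 XOR 1011 = 0001
Remainder (last 3 bits) = 100. This is the CRC / FCS.

100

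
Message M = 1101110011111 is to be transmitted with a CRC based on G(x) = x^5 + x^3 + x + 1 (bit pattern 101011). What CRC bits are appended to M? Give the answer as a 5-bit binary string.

11110

Append 5 zeros: 110111001111100000. Divide by 101011 (XOR where the leading bit is 1):
  pos 0: 110111 XOR 101011 = 011100
  pos 1: 111000 XOR 101011 = 010011
  pos 2: 100110 XOR 101011 = 001101
  pos 4: 110111 XOR 101011 = 011100
  pos 5: 111001 XOR 101011 = 010010
  pos 6: 100101 XOR 101011 = 001110
  pos 8: 111010 XOR 101011 = 010001
  pos 9: 100010 XOR 101011 = 001001
  pos 11: 100100 XOR 101011 = 001111
Remainder (last 5 bits) = 11110. This is the CRC / FCS.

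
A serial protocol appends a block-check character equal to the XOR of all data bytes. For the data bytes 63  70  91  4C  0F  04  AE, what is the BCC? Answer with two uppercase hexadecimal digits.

XOR the bytes together:
  start with 0x63
  0x63 ⊕ 0x70 = 0x13
  0x13 ⊕ 0x91 = 0x82
  0x82 ⊕ 0x4C = 0xCE
  0xCE ⊕ 0x0F = 0xC1
  0xC1 ⊕ 0x04 = 0xC5
  0xC5 ⊕ 0xAE = 0x6B

6B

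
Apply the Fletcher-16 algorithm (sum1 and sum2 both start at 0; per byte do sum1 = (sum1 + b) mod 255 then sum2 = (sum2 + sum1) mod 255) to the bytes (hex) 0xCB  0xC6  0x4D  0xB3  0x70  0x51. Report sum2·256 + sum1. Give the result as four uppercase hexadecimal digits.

Running sums (mod 255):
  after byte 0 (0xCB): sum1=203, sum2=203
  after byte 1 (0xC6): sum1=146, sum2=94
  after byte 2 (0x4D): sum1=223, sum2=62
  after byte 3 (0xB3): sum1=147, sum2=209
  after byte 4 (0x70): sum1=4, sum2=213
  after byte 5 (0x51): sum1=85, sum2=43
Checksum = sum2·256 + sum1 = 43·256 + 85 = 11093 = 0x2B55.

2B55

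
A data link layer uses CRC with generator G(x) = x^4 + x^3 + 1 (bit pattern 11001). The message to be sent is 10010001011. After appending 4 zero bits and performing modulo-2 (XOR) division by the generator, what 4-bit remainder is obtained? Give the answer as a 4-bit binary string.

0100

Append 4 zeros: 100100010110000. Divide by 11001 (XOR where the leading bit is 1):
  pos 0: 10010 XOR 11001 = 01011
  pos 1: 10110 XOR 11001 = 01111
  pos 2: 11110 XOR 11001 = 00111
  pos 4: 11110 XOR 11001 = 00111
  pos 6: 11111 XOR 11001 = 00110
  pos 8: 11000 XOR 11001 = 00001
Remainder (last 4 bits) = 0100. This is the CRC / FCS.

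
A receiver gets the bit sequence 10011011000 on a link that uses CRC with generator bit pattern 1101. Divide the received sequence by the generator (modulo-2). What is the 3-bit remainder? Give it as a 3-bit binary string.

Modulo-2 division of 10011011000 by 1101:
  pos 0: 1001 XOR 1101 = 0100
  pos 1: 1001 XOR 1101 = 0100
  pos 2: 1000 XOR 1101 = 0101
  pos 3: 1011 XOR 1101 = 0110
  pos 4: 1101 XOR 1101 = 0000
Remainder = 000 (zero — the frame passes the CRC check).

000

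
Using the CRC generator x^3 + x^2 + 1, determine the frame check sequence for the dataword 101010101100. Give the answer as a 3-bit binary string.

Append 3 zeros: 101010101100000. Divide by 1101 (XOR where the leading bit is 1):
  pos 0: 1010 XOR 1101 = 0111
  pos 1: 1111 XOR 1101 = 0010
  pos 3: 1001 XOR 1101 = 0100
  pos 4: 1000 XOR 1101 = 0101
  pos 5: 1011 XOR 1101 = 0110
  pos 6: 1101 XOR 1101 = 0000
Remainder (last 3 bits) = 000. This is the CRC / FCS.

000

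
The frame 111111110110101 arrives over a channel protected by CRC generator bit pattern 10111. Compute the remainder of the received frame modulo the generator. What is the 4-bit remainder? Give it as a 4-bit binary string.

0000

Modulo-2 division of 111111110110101 by 10111:
  pos 0: 11111 XOR 10111 = 01000
  pos 1: 10001 XOR 10111 = 00110
  pos 3: 11011 XOR 10111 = 01100
  pos 4: 11000 XOR 10111 = 01111
  pos 5: 11111 XOR 10111 = 01000
  pos 6: 10001 XOR 10111 = 00110
  pos 8: 11001 XOR 10111 = 01110
  pos 9: 11100 XOR 10111 = 01011
  pos 10: 10111 XOR 10111 = 00000
Remainder = 0000 (zero — the frame passes the CRC check).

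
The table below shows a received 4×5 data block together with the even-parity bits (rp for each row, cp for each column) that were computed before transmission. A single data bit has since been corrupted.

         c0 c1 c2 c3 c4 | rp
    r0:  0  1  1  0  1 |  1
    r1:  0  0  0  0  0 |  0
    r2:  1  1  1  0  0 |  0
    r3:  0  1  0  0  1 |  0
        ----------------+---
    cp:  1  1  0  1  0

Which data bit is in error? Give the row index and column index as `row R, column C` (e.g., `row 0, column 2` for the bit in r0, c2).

Recompute each row's even parity and compare to rp:
  r0: data parity 1, sent rp 1 → ok
  r1: data parity 0, sent rp 0 → ok
  r2: data parity 1, sent rp 0 → mismatch
  r3: data parity 0, sent rp 0 → ok
Recompute each column's even parity and compare to cp:
  c0: data parity 1, sent cp 1 → ok
  c1: data parity 1, sent cp 1 → ok
  c2: data parity 0, sent cp 0 → ok
  c3: data parity 0, sent cp 1 → mismatch
  c4: data parity 0, sent cp 0 → ok
Exactly one row (r2) and one column (c3) fail → the flipped bit is at their intersection.

row 2, column 3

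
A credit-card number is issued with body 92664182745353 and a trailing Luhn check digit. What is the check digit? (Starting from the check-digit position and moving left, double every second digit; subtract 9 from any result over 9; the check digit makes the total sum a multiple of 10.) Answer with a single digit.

Partial digits right→left: 3 5 3 5 4 7 2 8 1 4 6 6 2 9
Double every second digit counting from the check-digit position (so the 1st, 3rd, 5th, ... of the partial from the right).
  doubled (with −9 where >9): 6 6 8 4 2 3 4 → sum 33
  kept as-is: 5 5 7 8 4 6 9 → sum 44
Total = 33 + 44 = 77.
Check digit = (10 − (77 mod 10)) mod 10 = 3.

3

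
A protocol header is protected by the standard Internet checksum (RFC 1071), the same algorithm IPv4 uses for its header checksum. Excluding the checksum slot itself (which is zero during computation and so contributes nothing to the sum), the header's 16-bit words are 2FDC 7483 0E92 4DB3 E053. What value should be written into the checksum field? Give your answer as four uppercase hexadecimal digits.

1F07

One's-complement addition (fold any carry out of bit 15 back into bit 0):
  0x2FDC + 0x7483 = 0x0A45F
  0xA45F + 0x0E92 = 0x0B2F1
  0xB2F1 + 0x4DB3 = 0x100A4 → wrap carry → 0x00A5
  0x00A5 + 0xE053 = 0x0E0F8
One's-complement sum = 0xE0F8.
Checksum = ~0xE0F8 & 0xFFFF = 0x1F07.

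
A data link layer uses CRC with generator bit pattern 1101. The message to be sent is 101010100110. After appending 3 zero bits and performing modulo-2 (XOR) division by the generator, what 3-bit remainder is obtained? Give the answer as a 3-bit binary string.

001

Append 3 zeros: 101010100110000. Divide by 1101 (XOR where the leading bit is 1):
  pos 0: 1010 XOR 1101 = 0111
  pos 1: 1111 XOR 1101 = 0010
  pos 3: 1001 XOR 1101 = 0100
  pos 4: 1000 XOR 1101 = 0101
  pos 5: 1010 XOR 1101 = 0111
  pos 6: 1111 XOR 1101 = 0010
  pos 8: 1010 XOR 1101 = 0111
  pos 9: 1110 XOR 1101 = 0011
  pos 11: 1100 XOR 1101 = 0001
Remainder (last 3 bits) = 001. This is the CRC / FCS.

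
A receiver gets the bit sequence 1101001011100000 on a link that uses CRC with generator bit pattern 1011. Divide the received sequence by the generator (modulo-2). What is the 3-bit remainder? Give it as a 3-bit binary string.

011

Modulo-2 division of 1101001011100000 by 1011:
  pos 0: 1101 XOR 1011 = 0110
  pos 1: 1100 XOR 1011 = 0111
  pos 2: 1110 XOR 1011 = 0101
  pos 3: 1011 XOR 1011 = 0000
  pos 8: 1110 XOR 1011 = 0101
  pos 9: 1010 XOR 1011 = 0001
  pos 12: 1000 XOR 1011 = 0011
Remainder = 011 (nonzero — an error is detected).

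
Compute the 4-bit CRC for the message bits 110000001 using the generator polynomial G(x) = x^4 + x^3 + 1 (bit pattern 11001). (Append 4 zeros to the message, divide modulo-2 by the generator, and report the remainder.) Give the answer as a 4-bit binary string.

0111

Append 4 zeros: 1100000010000. Divide by 11001 (XOR where the leading bit is 1):
  pos 0: 11000 XOR 11001 = 00001
  pos 4: 10001 XOR 11001 = 01000
  pos 5: 10000 XOR 11001 = 01001
  pos 6: 10010 XOR 11001 = 01011
  pos 7: 10110 XOR 11001 = 01111
  pos 8: 11110 XOR 11001 = 00111
Remainder (last 4 bits) = 0111. This is the CRC / FCS.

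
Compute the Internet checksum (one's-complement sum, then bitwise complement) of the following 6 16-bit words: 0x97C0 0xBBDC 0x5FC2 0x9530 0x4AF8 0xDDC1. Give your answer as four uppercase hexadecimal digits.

One's-complement addition (fold any carry out of bit 15 back into bit 0):
  0x97C0 + 0xBBDC = 0x1539C → wrap carry → 0x539D
  0x539D + 0x5FC2 = 0x0B35F
  0xB35F + 0x9530 = 0x1488F → wrap carry → 0x4890
  0x4890 + 0x4AF8 = 0x09388
  0x9388 + 0xDDC1 = 0x17149 → wrap carry → 0x714A
One's-complement sum = 0x714A.
Checksum = ~0x714A & 0xFFFF = 0x8EB5.

8EB5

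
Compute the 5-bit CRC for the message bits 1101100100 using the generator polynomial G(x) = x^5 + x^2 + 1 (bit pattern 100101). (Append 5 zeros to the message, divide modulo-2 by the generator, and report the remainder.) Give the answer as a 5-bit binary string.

00011

Append 5 zeros: 110110010000000. Divide by 100101 (XOR where the leading bit is 1):
  pos 0: 110110 XOR 100101 = 010011
  pos 1: 100110 XOR 100101 = 000011
  pos 5: 111000 XOR 100101 = 011101
  pos 6: 111010 XOR 100101 = 011111
  pos 7: 111110 XOR 100101 = 011011
  pos 8: 110110 XOR 100101 = 010011
  pos 9: 100110 XOR 100101 = 000011
Remainder (last 5 bits) = 00011. This is the CRC / FCS.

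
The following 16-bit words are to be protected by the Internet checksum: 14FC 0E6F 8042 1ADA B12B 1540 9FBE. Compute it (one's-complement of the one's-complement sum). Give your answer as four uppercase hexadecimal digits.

One's-complement addition (fold any carry out of bit 15 back into bit 0):
  0x14FC + 0x0E6F = 0x0236B
  0x236B + 0x8042 = 0x0A3AD
  0xA3AD + 0x1ADA = 0x0BE87
  0xBE87 + 0xB12B = 0x16FB2 → wrap carry → 0x6FB3
  0x6FB3 + 0x1540 = 0x084F3
  0x84F3 + 0x9FBE = 0x124B1 → wrap carry → 0x24B2
One's-complement sum = 0x24B2.
Checksum = ~0x24B2 & 0xFFFF = 0xDB4D.

DB4D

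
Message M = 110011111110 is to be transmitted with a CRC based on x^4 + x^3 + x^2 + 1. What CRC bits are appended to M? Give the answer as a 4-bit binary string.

1000

Append 4 zeros: 1100111111100000. Divide by 11101 (XOR where the leading bit is 1):
  pos 0: 11001 XOR 11101 = 00100
  pos 2: 10011 XOR 11101 = 01110
  pos 3: 11101 XOR 11101 = 00000
  pos 8: 11100 XOR 11101 = 00001
Remainder (last 4 bits) = 1000. This is the CRC / FCS.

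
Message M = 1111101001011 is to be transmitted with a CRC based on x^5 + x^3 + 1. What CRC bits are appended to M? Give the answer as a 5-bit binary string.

Append 5 zeros: 111110100101100000. Divide by 101001 (XOR where the leading bit is 1):
  pos 0: 111110 XOR 101001 = 010111
  pos 1: 101111 XOR 101001 = 000110
  pos 4: 110001 XOR 101001 = 011000
  pos 5: 110000 XOR 101001 = 011001
  pos 6: 110011 XOR 101001 = 011010
  pos 7: 110101 XOR 101001 = 011100
  pos 8: 111000 XOR 101001 = 010001
  pos 9: 100010 XOR 101001 = 001011
  pos 11: 101100 XOR 101001 = 000101
Remainder (last 5 bits) = 01010. This is the CRC / FCS.

01010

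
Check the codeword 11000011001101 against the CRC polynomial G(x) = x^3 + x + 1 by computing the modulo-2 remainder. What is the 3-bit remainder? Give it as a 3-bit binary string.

Modulo-2 division of 11000011001101 by 1011:
  pos 0: 1100 XOR 1011 = 0111
  pos 1: 1110 XOR 1011 = 0101
  pos 2: 1010 XOR 1011 = 0001
  pos 5: 1110 XOR 1011 = 0101
  pos 6: 1010 XOR 1011 = 0001
  pos 9: 1110 XOR 1011 = 0101
  pos 10: 1011 XOR 1011 = 0000
Remainder = 000 (zero — the frame passes the CRC check).

000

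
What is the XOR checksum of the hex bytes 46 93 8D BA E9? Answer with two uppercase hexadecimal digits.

XOR the bytes together:
  start with 0x46
  0x46 ⊕ 0x93 = 0xD5
  0xD5 ⊕ 0x8D = 0x58
  0x58 ⊕ 0xBA = 0xE2
  0xE2 ⊕ 0xE9 = 0x0B

0B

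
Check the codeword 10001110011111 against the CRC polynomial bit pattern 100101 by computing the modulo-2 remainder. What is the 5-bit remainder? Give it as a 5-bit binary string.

Modulo-2 division of 10001110011111 by 100101:
  pos 0: 100011 XOR 100101 = 000110
  pos 3: 110100 XOR 100101 = 010001
  pos 4: 100011 XOR 100101 = 000110
  pos 7: 110111 XOR 100101 = 010010
  pos 8: 100101 XOR 100101 = 000000
Remainder = 00000 (zero — the frame passes the CRC check).

00000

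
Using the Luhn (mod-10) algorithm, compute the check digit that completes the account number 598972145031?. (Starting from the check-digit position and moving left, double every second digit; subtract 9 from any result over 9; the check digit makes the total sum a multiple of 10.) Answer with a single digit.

Partial digits right→left: 1 3 0 5 4 1 2 7 9 8 9 5
Double every second digit counting from the check-digit position (so the 1st, 3rd, 5th, ... of the partial from the right).
  doubled (with −9 where >9): 2 0 8 4 9 9 → sum 32
  kept as-is: 3 5 1 7 8 5 → sum 29
Total = 32 + 29 = 61.
Check digit = (10 − (61 mod 10)) mod 10 = 9.

9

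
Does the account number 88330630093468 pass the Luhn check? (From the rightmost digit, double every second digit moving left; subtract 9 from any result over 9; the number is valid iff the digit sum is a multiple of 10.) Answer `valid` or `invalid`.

From the right, keep odd positions and double even positions (subtract 9 from any doubled value over 9):
  doubled (positions 2,4,...): 3 6 0 6 0 6 7 → sum 28
  kept (positions 1,3,...): 8 4 9 0 6 3 8 → sum 38
Total = 66.
66 mod 10 = 6, so the number is invalid.

invalid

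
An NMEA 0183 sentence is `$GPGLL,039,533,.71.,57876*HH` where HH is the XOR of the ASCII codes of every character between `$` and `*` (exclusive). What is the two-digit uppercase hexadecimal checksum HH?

XOR the ASCII codes of the payload characters:
  'G' = 0x47 → acc = 0x47
  'P' = 0x50 → acc = 0x17
  'G' = 0x47 → acc = 0x50
  'L' = 0x4C → acc = 0x1C
  'L' = 0x4C → acc = 0x50
  ',' = 0x2C → acc = 0x7C
  '0' = 0x30 → acc = 0x4C
  '3' = 0x33 → acc = 0x7F
  '9' = 0x39 → acc = 0x46
  ',' = 0x2C → acc = 0x6A
  '5' = 0x35 → acc = 0x5F
  '3' = 0x33 → acc = 0x6C
  '3' = 0x33 → acc = 0x5F
  ',' = 0x2C → acc = 0x73
  '.' = 0x2E → acc = 0x5D
  '7' = 0x37 → acc = 0x6A
  '1' = 0x31 → acc = 0x5B
  '.' = 0x2E → acc = 0x75
  ',' = 0x2C → acc = 0x59
  '5' = 0x35 → acc = 0x6C
  '7' = 0x37 → acc = 0x5B
  '8' = 0x38 → acc = 0x63
  '7' = 0x37 → acc = 0x54
  '6' = 0x36 → acc = 0x62
Checksum = 0x62.

62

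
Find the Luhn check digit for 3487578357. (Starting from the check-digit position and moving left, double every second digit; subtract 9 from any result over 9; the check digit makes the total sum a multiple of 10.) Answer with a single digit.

Partial digits right→left: 7 5 3 8 7 5 7 8 4 3
Double every second digit counting from the check-digit position (so the 1st, 3rd, 5th, ... of the partial from the right).
  doubled (with −9 where >9): 5 6 5 5 8 → sum 29
  kept as-is: 5 8 5 8 3 → sum 29
Total = 29 + 29 = 58.
Check digit = (10 − (58 mod 10)) mod 10 = 2.

2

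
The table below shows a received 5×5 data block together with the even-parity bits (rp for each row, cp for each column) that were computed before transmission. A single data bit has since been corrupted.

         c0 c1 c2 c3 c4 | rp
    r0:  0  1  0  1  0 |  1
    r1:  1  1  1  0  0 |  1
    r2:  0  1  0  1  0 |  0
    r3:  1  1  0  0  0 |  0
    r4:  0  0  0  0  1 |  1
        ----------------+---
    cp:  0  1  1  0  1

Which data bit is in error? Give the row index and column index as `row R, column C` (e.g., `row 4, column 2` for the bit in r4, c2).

Recompute each row's even parity and compare to rp:
  r0: data parity 0, sent rp 1 → mismatch
  r1: data parity 1, sent rp 1 → ok
  r2: data parity 0, sent rp 0 → ok
  r3: data parity 0, sent rp 0 → ok
  r4: data parity 1, sent rp 1 → ok
Recompute each column's even parity and compare to cp:
  c0: data parity 0, sent cp 0 → ok
  c1: data parity 0, sent cp 1 → mismatch
  c2: data parity 1, sent cp 1 → ok
  c3: data parity 0, sent cp 0 → ok
  c4: data parity 1, sent cp 1 → ok
Exactly one row (r0) and one column (c1) fail → the flipped bit is at their intersection.

row 0, column 1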